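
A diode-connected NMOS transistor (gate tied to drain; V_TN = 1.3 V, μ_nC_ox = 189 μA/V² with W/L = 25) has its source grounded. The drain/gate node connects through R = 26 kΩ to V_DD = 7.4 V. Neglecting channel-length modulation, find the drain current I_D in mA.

With gate tied to drain, V_GS = V_DS ≥ V_GS − V_TN, so the device is in saturation.
k_n = μ_nC_ox · (W/L) = 4.725 mA/V².
KCL at the drain: ½ k_n (V_GS − V_TN)² = (V_DD − V_GS)/R.
Let x = V_GS − 1.3. Then 61.4 x² + x − 6.1 = 0, giving x = 0.307 V (positive root), so V_GS = 1.61 V.
I_D = (V_DD − V_GS)/R = (7.4 − 1.61) / 26 = 0.223 mA.

I_D = 0.223 mA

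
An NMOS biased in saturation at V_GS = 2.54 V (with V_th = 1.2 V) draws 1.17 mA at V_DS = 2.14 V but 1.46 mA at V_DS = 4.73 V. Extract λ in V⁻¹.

With V_GS fixed, I_D ∝ (1 + λ V_DS) in saturation, so I_D2/I_D1 = (1 + λ V_DS2)/(1 + λ V_DS1).
1.46/1.17 = 1.248 = (1 + 4.73 λ)/(1 + 2.14 λ).
Solving: λ (I_D1 V_DS2 − I_D2 V_DS1) = I_D2 − I_D1, so λ = (1.46 − 1.17) / (1.17 × 4.73 − 1.46 × 2.14) = 0.29 / 2.41 = 0.12 V⁻¹.

λ = 0.120 V⁻¹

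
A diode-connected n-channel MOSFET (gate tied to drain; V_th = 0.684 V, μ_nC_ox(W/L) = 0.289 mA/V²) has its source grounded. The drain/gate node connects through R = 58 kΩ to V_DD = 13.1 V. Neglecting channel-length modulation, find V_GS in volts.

With gate tied to drain, V_GS = V_DS ≥ V_GS − V_th, so the device is in saturation.
KCL at the drain: ½ k_n (V_GS − V_th)² = (V_DD − V_GS)/R.
Let x = V_GS − 0.684. Then 8.38 x² + x − 12.42 = 0, giving x = 1.16 V (positive root), so V_GS = 1.84 V.
I_D = (V_DD − V_GS)/R = (13.1 − 1.84) / 58 = 0.194 mA.

V_GS = 1.84 V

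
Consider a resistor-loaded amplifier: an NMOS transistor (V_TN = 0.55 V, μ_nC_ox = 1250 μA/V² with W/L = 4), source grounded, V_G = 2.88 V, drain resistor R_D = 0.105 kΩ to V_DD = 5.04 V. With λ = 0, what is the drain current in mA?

V_GS = V_G = 2.88 V, so V_ov = 2.88 − 0.55 = 2.33 V.
k_n = μ_nC_ox · (W/L) = 5 mA/V².
Assume saturation: I_D = ½ k_n V_ov² = 0.5 × 5 × 2.33² = 13.6 mA, giving V_DS = V_DD − I_D R_D = 5.04 − 13.6 × 0.105 = 3.61 V.
V_DS = 3.61 V ≥ V_ov = 2.33 V, confirming saturation.

I_D = 13.6 mA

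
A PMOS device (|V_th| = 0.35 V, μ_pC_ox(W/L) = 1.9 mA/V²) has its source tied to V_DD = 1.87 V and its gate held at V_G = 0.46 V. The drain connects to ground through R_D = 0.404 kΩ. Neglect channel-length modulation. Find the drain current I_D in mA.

V_SG = V_DD − V_G = 1.87 − 0.46 = 1.41 V, so V_ov = 1.41 − 0.35 = 1.06 V.
Assume saturation: I_D = ½ k_p V_ov² = 0.5 × 1.9 × 1.06² = 1.07 mA, giving V_SD = V_DD − I_D R_D = 1.87 − 1.07 × 0.404 = 1.44 V.
V_SD = 1.44 V ≥ V_ov = 1.06 V, confirming saturation.

I_D = 1.07 mA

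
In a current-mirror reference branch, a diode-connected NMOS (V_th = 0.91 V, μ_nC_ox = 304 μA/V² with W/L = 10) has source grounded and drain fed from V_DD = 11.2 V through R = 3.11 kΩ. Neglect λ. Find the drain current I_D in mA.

I_D = 2.87 mA

With gate tied to drain, V_GS = V_DS ≥ V_GS − V_th, so the device is in saturation.
k_n = μ_nC_ox · (W/L) = 3.04 mA/V².
KCL at the drain: ½ k_n (V_GS − V_th)² = (V_DD − V_GS)/R.
Let x = V_GS − 0.91. Then 4.73 x² + x − 10.29 = 0, giving x = 1.37 V (positive root), so V_GS = 2.28 V.
I_D = (V_DD − V_GS)/R = (11.2 − 2.28) / 3.11 = 2.87 mA.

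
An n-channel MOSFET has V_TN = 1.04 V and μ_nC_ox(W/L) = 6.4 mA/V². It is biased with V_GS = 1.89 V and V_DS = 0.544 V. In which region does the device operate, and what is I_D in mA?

V_ov = V_GS − V_TN = 1.89 − 1.04 = 0.85 V.
Since V_DS = 0.544 V < V_ov = 0.85 V, the device is in the triode region.
I_D = k_n [V_ov · V_DS − ½ V_DS²] = 6.4 × [0.85 × 0.544 − 0.5 × 0.544²] = 2.01 mA.

Triode; I_D = 2.01 mA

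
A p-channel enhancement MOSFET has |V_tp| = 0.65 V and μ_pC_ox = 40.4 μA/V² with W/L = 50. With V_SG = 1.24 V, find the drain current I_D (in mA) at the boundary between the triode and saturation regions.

At the boundary V_SD = V_ov = V_SG − |V_tp| = 1.24 − 0.65 = 0.59 V.
k_p = μ_pC_ox · (W/L) = 2.02 mA/V².
I_D = ½ k_p V_ov² = 0.5 × 2.02 × 0.59² = 0.352 mA.

I_D = 0.352 mA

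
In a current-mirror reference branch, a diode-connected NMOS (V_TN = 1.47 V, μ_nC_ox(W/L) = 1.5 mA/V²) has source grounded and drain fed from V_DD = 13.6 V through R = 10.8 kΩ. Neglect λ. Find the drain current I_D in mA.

I_D = 1.02 mA

With gate tied to drain, V_GS = V_DS ≥ V_GS − V_TN, so the device is in saturation.
KCL at the drain: ½ k_n (V_GS − V_TN)² = (V_DD − V_GS)/R.
Let x = V_GS − 1.47. Then 8.1 x² + x − 12.13 = 0, giving x = 1.16 V (positive root), so V_GS = 2.63 V.
I_D = (V_DD − V_GS)/R = (13.6 − 2.63) / 10.8 = 1.02 mA.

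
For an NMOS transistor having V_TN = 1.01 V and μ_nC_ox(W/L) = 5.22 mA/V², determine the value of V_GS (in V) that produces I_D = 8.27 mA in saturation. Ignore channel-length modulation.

V_GS = 2.79 V

In saturation I_D = ½ k_n (V_GS − V_TN)², so V_GS − V_TN = √(2 I_D / k_n) = √(2 × 8.27 / 5.22) = 1.78 V.
V_GS = 1.01 + 1.78 = 2.79 V.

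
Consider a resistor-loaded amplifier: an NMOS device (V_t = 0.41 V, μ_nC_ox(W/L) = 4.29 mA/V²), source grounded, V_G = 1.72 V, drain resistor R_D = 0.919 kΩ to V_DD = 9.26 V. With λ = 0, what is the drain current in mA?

V_GS = V_G = 1.72 V, so V_ov = 1.72 − 0.41 = 1.31 V.
Assume saturation: I_D = ½ k_n V_ov² = 0.5 × 4.29 × 1.31² = 3.68 mA, giving V_DS = V_DD − I_D R_D = 9.26 − 3.68 × 0.919 = 5.88 V.
V_DS = 5.88 V ≥ V_ov = 1.31 V, confirming saturation.

I_D = 3.68 mA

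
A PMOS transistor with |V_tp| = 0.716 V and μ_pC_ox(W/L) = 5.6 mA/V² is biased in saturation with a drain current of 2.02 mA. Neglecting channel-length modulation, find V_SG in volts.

V_SG = 1.57 V

In saturation I_D = ½ k_p (V_SG − |V_tp|)², so V_SG − |V_tp| = √(2 I_D / k_p) = √(2 × 2.02 / 5.6) = 0.849 V.
V_SG = 0.716 + 0.849 = 1.57 V.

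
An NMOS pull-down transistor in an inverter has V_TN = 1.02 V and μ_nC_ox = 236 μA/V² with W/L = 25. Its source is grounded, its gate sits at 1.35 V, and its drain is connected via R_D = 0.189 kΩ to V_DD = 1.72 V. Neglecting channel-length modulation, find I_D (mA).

I_D = 0.321 mA

V_GS = V_G = 1.35 V, so V_ov = 1.35 − 1.02 = 0.33 V.
k_n = μ_nC_ox · (W/L) = 5.9 mA/V².
Assume saturation: I_D = ½ k_n V_ov² = 0.5 × 5.9 × 0.33² = 0.321 mA, giving V_DS = V_DD − I_D R_D = 1.72 − 0.321 × 0.189 = 1.66 V.
V_DS = 1.66 V ≥ V_ov = 0.33 V, confirming saturation.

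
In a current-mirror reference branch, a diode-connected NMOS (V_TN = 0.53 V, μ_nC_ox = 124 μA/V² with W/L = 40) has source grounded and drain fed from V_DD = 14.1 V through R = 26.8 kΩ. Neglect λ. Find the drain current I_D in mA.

With gate tied to drain, V_GS = V_DS ≥ V_GS − V_TN, so the device is in saturation.
k_n = μ_nC_ox · (W/L) = 4.96 mA/V².
KCL at the drain: ½ k_n (V_GS − V_TN)² = (V_DD − V_GS)/R.
Let x = V_GS − 0.53. Then 66.5 x² + x − 13.57 = 0, giving x = 0.444 V (positive root), so V_GS = 0.974 V.
I_D = (V_DD − V_GS)/R = (14.1 − 0.974) / 26.8 = 0.49 mA.

I_D = 0.490 mA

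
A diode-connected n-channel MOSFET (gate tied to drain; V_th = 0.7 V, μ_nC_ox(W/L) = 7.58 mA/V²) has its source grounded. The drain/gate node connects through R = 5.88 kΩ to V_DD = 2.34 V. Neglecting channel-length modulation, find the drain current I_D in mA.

With gate tied to drain, V_GS = V_DS ≥ V_GS − V_th, so the device is in saturation.
KCL at the drain: ½ k_n (V_GS − V_th)² = (V_DD − V_GS)/R.
Let x = V_GS − 0.7. Then 22.3 x² + x − 1.64 = 0, giving x = 0.25 V (positive root), so V_GS = 0.95 V.
I_D = (V_DD − V_GS)/R = (2.34 − 0.95) / 5.88 = 0.236 mA.

I_D = 0.236 mA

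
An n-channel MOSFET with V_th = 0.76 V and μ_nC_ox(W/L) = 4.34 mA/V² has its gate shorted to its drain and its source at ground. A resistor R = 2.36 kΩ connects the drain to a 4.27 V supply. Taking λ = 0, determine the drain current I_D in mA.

With gate tied to drain, V_GS = V_DS ≥ V_GS − V_th, so the device is in saturation.
KCL at the drain: ½ k_n (V_GS − V_th)² = (V_DD − V_GS)/R.
Let x = V_GS − 0.76. Then 5.12 x² + x − 3.51 = 0, giving x = 0.736 V (positive root), so V_GS = 1.5 V.
I_D = (V_DD − V_GS)/R = (4.27 − 1.5) / 2.36 = 1.18 mA.

I_D = 1.18 mA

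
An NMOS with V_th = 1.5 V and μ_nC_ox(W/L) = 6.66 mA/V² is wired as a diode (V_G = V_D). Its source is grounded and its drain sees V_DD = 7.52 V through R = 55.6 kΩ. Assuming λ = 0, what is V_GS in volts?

With gate tied to drain, V_GS = V_DS ≥ V_GS − V_th, so the device is in saturation.
KCL at the drain: ½ k_n (V_GS − V_th)² = (V_DD − V_GS)/R.
Let x = V_GS − 1.5. Then 185 x² + x − 6.02 = 0, giving x = 0.178 V (positive root), so V_GS = 1.68 V.
I_D = (V_DD − V_GS)/R = (7.52 − 1.68) / 55.6 = 0.105 mA.

V_GS = 1.68 V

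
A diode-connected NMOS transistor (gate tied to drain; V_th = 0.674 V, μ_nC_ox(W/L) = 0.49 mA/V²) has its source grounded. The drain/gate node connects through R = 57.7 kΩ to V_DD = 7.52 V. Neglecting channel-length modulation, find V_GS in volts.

With gate tied to drain, V_GS = V_DS ≥ V_GS − V_th, so the device is in saturation.
KCL at the drain: ½ k_n (V_GS − V_th)² = (V_DD − V_GS)/R.
Let x = V_GS − 0.674. Then 14.1 x² + x − 6.846 = 0, giving x = 0.661 V (positive root), so V_GS = 1.34 V.
I_D = (V_DD − V_GS)/R = (7.52 − 1.34) / 57.7 = 0.107 mA.

V_GS = 1.34 V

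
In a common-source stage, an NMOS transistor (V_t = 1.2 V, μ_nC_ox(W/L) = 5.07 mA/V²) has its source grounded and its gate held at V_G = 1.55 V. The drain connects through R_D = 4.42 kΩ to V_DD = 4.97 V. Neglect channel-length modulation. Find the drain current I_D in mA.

V_GS = V_G = 1.55 V, so V_ov = 1.55 − 1.2 = 0.35 V.
Assume saturation: I_D = ½ k_n V_ov² = 0.5 × 5.07 × 0.35² = 0.311 mA, giving V_DS = V_DD − I_D R_D = 4.97 − 0.311 × 4.42 = 3.6 V.
V_DS = 3.6 V ≥ V_ov = 0.35 V, confirming saturation.

I_D = 0.311 mA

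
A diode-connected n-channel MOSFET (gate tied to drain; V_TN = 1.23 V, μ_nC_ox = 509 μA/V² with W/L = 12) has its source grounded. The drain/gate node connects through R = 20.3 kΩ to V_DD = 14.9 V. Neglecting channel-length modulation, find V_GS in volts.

With gate tied to drain, V_GS = V_DS ≥ V_GS − V_TN, so the device is in saturation.
k_n = μ_nC_ox · (W/L) = 6.108 mA/V².
KCL at the drain: ½ k_n (V_GS − V_TN)² = (V_DD − V_GS)/R.
Let x = V_GS − 1.23. Then 62 x² + x − 13.67 = 0, giving x = 0.462 V (positive root), so V_GS = 1.69 V.
I_D = (V_DD − V_GS)/R = (14.9 − 1.69) / 20.3 = 0.651 mA.

V_GS = 1.69 V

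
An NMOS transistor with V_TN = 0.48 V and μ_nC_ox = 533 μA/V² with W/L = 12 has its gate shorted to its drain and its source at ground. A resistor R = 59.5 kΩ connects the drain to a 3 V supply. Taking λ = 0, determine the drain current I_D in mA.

With gate tied to drain, V_GS = V_DS ≥ V_GS − V_TN, so the device is in saturation.
k_n = μ_nC_ox · (W/L) = 6.396 mA/V².
KCL at the drain: ½ k_n (V_GS − V_TN)² = (V_DD − V_GS)/R.
Let x = V_GS − 0.48. Then 190 x² + x − 2.52 = 0, giving x = 0.112 V (positive root), so V_GS = 0.592 V.
I_D = (V_DD − V_GS)/R = (3 − 0.592) / 59.5 = 0.0405 mA.

I_D = 0.0405 mA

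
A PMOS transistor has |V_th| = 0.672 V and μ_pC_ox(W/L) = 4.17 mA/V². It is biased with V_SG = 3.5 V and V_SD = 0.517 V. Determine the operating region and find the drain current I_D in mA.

Triode; I_D = 5.54 mA

V_ov = V_SG − |V_th| = 3.5 − 0.672 = 2.83 V.
Since V_SD = 0.517 V < V_ov = 2.83 V, the device is in the triode region.
I_D = k_p [V_ov · V_SD − ½ V_SD²] = 4.17 × [2.83 × 0.517 − 0.5 × 0.517²] = 5.54 mA.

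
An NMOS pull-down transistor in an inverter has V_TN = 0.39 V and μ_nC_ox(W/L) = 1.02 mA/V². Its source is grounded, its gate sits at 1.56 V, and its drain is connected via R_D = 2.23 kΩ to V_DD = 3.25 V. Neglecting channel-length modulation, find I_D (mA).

I_D = 0.698 mA

V_GS = V_G = 1.56 V, so V_ov = 1.56 − 0.39 = 1.17 V.
Assume saturation: I_D = ½ k_n V_ov² = 0.5 × 1.02 × 1.17² = 0.698 mA, giving V_DS = V_DD − I_D R_D = 3.25 − 0.698 × 2.23 = 1.69 V.
V_DS = 1.69 V ≥ V_ov = 1.17 V, confirming saturation.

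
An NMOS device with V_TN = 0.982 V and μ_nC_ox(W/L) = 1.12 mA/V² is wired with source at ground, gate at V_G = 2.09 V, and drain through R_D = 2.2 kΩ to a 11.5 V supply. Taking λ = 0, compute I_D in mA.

I_D = 0.687 mA

V_GS = V_G = 2.09 V, so V_ov = 2.09 − 0.982 = 1.11 V.
Assume saturation: I_D = ½ k_n V_ov² = 0.5 × 1.12 × 1.11² = 0.687 mA, giving V_DS = V_DD − I_D R_D = 11.5 − 0.687 × 2.2 = 9.99 V.
V_DS = 9.99 V ≥ V_ov = 1.11 V, confirming saturation.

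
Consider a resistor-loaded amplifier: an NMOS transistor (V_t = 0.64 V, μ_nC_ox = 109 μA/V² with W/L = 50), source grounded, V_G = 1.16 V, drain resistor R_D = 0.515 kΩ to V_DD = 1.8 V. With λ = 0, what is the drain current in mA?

V_GS = V_G = 1.16 V, so V_ov = 1.16 − 0.64 = 0.52 V.
k_n = μ_nC_ox · (W/L) = 5.45 mA/V².
Assume saturation: I_D = ½ k_n V_ov² = 0.5 × 5.45 × 0.52² = 0.737 mA, giving V_DS = V_DD − I_D R_D = 1.8 − 0.737 × 0.515 = 1.42 V.
V_DS = 1.42 V ≥ V_ov = 0.52 V, confirming saturation.

I_D = 0.737 mA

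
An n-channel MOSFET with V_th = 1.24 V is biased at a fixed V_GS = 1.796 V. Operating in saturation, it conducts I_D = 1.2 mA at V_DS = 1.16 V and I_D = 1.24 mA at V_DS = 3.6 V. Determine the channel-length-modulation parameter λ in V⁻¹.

λ = 0.0139 V⁻¹

With V_GS fixed, I_D ∝ (1 + λ V_DS) in saturation, so I_D2/I_D1 = (1 + λ V_DS2)/(1 + λ V_DS1).
1.24/1.2 = 1.033 = (1 + 3.6 λ)/(1 + 1.16 λ).
Solving: λ (I_D1 V_DS2 − I_D2 V_DS1) = I_D2 − I_D1, so λ = (1.24 − 1.2) / (1.2 × 3.6 − 1.24 × 1.16) = 0.04 / 2.88 = 0.0139 V⁻¹.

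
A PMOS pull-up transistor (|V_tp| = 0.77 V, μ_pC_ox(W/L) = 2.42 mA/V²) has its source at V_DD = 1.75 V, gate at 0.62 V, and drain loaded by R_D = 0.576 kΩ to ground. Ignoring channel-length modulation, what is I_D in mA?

I_D = 0.157 mA

V_SG = V_DD − V_G = 1.75 − 0.62 = 1.13 V, so V_ov = 1.13 − 0.77 = 0.36 V.
Assume saturation: I_D = ½ k_p V_ov² = 0.5 × 2.42 × 0.36² = 0.157 mA, giving V_SD = V_DD − I_D R_D = 1.75 − 0.157 × 0.576 = 1.66 V.
V_SD = 1.66 V ≥ V_ov = 0.36 V, confirming saturation.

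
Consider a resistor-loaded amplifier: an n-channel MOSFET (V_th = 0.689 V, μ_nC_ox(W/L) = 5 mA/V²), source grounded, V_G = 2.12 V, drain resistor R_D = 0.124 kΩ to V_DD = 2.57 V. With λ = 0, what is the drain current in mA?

I_D = 5.12 mA

V_GS = V_G = 2.12 V, so V_ov = 2.12 − 0.689 = 1.43 V.
Assume saturation: I_D = ½ k_n V_ov² = 0.5 × 5 × 1.43² = 5.12 mA, giving V_DS = V_DD − I_D R_D = 2.57 − 5.12 × 0.124 = 1.94 V.
V_DS = 1.94 V ≥ V_ov = 1.43 V, confirming saturation.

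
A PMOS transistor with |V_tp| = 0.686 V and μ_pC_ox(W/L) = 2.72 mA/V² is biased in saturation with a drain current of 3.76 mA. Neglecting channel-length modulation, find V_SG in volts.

In saturation I_D = ½ k_p (V_SG − |V_tp|)², so V_SG − |V_tp| = √(2 I_D / k_p) = √(2 × 3.76 / 2.72) = 1.66 V.
V_SG = 0.686 + 1.66 = 2.35 V.

V_SG = 2.35 V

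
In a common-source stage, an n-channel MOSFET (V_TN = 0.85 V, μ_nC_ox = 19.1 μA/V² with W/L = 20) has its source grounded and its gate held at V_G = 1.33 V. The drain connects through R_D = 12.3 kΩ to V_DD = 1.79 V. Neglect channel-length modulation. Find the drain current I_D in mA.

V_GS = V_G = 1.33 V, so V_ov = 1.33 − 0.85 = 0.48 V.
k_n = μ_nC_ox · (W/L) = 0.382 mA/V².
Assume saturation: I_D = ½ k_n V_ov² = 0.5 × 0.382 × 0.48² = 0.044 mA, giving V_DS = V_DD − I_D R_D = 1.79 − 0.044 × 12.3 = 1.25 V.
V_DS = 1.25 V ≥ V_ov = 0.48 V, confirming saturation.

I_D = 0.0440 mA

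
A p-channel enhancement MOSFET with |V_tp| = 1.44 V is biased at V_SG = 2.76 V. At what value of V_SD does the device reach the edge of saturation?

V_SD,sat = 1.32 V

The boundary between triode and saturation is V_SD = V_SG − |V_tp| = V_ov.
V_ov = 2.76 − 1.44 = 1.32 V.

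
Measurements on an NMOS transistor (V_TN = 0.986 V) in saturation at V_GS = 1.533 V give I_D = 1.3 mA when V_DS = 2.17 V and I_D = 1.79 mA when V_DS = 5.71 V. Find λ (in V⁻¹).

λ = 0.138 V⁻¹

With V_GS fixed, I_D ∝ (1 + λ V_DS) in saturation, so I_D2/I_D1 = (1 + λ V_DS2)/(1 + λ V_DS1).
1.79/1.3 = 1.377 = (1 + 5.71 λ)/(1 + 2.17 λ).
Solving: λ (I_D1 V_DS2 − I_D2 V_DS1) = I_D2 − I_D1, so λ = (1.79 − 1.3) / (1.3 × 5.71 − 1.79 × 2.17) = 0.49 / 3.54 = 0.138 V⁻¹.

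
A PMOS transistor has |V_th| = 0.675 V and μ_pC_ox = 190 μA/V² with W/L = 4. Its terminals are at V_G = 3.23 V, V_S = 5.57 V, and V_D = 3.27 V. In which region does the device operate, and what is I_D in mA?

V_SG = V_S − V_G = 5.57 − 3.23 = 2.34 V; V_SD = V_S − V_D = 5.57 − 3.27 = 2.3 V.
k_p = μ_pC_ox · (W/L) = 0.76 mA/V².
V_ov = V_SG − |V_th| = 2.34 − 0.675 = 1.67 V.
Since V_SD = 2.3 V ≥ V_ov = 1.67 V, the device is in saturation.
I_D = ½ k_p V_ov² = 0.5 × 0.76 × 1.67² = 1.05 mA.

Saturation; I_D = 1.05 mA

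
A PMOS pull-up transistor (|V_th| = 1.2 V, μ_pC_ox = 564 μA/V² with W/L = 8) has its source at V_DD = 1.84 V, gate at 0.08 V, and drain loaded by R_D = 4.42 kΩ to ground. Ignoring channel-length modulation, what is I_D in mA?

V_SG = V_DD − V_G = 1.84 − 0.08 = 1.76 V, so V_ov = 1.76 − 1.2 = 0.56 V.
k_p = μ_pC_ox · (W/L) = 4.512 mA/V².
Assume saturation: I_D = ½ k_p V_ov² = 0.5 × 4.512 × 0.56² = 0.707 mA, giving V_SD = V_DD − I_D R_D = 1.84 − 0.707 × 4.42 = -1.29 V.
But -1.29 V < V_ov = 0.56 V, so the device is actually in triode.
In triode I_D = k_p[V_ov V_SD − ½ V_SD²] and I_D = (V_DD − V_SD)/R_D. Equating: 9.97 V_SD² − 12.17 V_SD + 1.84 = 0, giving V_SD = 0.177 V (the root below V_ov).
I_D = (1.84 − 0.177) / 4.42 = 0.376 mA.

I_D = 0.376 mA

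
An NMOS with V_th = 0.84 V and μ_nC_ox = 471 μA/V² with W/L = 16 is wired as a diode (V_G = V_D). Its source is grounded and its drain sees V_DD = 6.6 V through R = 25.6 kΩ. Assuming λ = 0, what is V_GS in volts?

V_GS = 1.08 V

With gate tied to drain, V_GS = V_DS ≥ V_GS − V_th, so the device is in saturation.
k_n = μ_nC_ox · (W/L) = 7.536 mA/V².
KCL at the drain: ½ k_n (V_GS − V_th)² = (V_DD − V_GS)/R.
Let x = V_GS − 0.84. Then 96.5 x² + x − 5.76 = 0, giving x = 0.239 V (positive root), so V_GS = 1.08 V.
I_D = (V_DD − V_GS)/R = (6.6 − 1.08) / 25.6 = 0.216 mA.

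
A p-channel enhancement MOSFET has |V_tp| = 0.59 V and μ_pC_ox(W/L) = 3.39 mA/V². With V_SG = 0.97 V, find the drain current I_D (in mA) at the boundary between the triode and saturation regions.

At the boundary V_SD = V_ov = V_SG − |V_tp| = 0.97 − 0.59 = 0.38 V.
I_D = ½ k_p V_ov² = 0.5 × 3.39 × 0.38² = 0.245 mA.

I_D = 0.245 mA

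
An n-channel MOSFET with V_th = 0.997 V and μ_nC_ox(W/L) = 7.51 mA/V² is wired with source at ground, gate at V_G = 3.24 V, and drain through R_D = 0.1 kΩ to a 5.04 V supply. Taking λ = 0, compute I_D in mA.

I_D = 18.9 mA

V_GS = V_G = 3.24 V, so V_ov = 3.24 − 0.997 = 2.24 V.
Assume saturation: I_D = ½ k_n V_ov² = 0.5 × 7.51 × 2.24² = 18.9 mA, giving V_DS = V_DD − I_D R_D = 5.04 − 18.9 × 0.1 = 3.15 V.
V_DS = 3.15 V ≥ V_ov = 2.24 V, confirming saturation.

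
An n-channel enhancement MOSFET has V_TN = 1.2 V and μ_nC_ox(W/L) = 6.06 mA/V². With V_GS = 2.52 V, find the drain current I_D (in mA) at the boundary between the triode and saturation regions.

I_D = 5.28 mA

At the boundary V_DS = V_ov = V_GS − V_TN = 2.52 − 1.2 = 1.32 V.
I_D = ½ k_n V_ov² = 0.5 × 6.06 × 1.32² = 5.28 mA.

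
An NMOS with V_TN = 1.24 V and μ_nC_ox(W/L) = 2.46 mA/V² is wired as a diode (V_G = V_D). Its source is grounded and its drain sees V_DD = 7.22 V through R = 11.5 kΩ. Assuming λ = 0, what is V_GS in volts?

V_GS = 1.86 V

With gate tied to drain, V_GS = V_DS ≥ V_GS − V_TN, so the device is in saturation.
KCL at the drain: ½ k_n (V_GS − V_TN)² = (V_DD − V_GS)/R.
Let x = V_GS − 1.24. Then 14.1 x² + x − 5.98 = 0, giving x = 0.616 V (positive root), so V_GS = 1.86 V.
I_D = (V_DD − V_GS)/R = (7.22 − 1.86) / 11.5 = 0.466 mA.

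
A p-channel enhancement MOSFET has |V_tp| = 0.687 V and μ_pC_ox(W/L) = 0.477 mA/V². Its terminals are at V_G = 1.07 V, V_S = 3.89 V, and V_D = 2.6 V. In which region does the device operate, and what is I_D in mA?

V_SG = V_S − V_G = 3.89 − 1.07 = 2.82 V; V_SD = V_S − V_D = 3.89 − 2.6 = 1.29 V.
V_ov = V_SG − |V_tp| = 2.82 − 0.687 = 2.13 V.
Since V_SD = 1.29 V < V_ov = 2.13 V, the device is in the triode region.
I_D = k_p [V_ov · V_SD − ½ V_SD²] = 0.477 × [2.13 × 1.29 − 0.5 × 1.29²] = 0.916 mA.

Triode; I_D = 0.916 mA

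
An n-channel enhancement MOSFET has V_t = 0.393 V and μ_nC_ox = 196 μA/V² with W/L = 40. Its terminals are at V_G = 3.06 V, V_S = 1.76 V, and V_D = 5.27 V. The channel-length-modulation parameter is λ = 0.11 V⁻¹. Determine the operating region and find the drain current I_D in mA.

Saturation; I_D = 4.47 mA

V_GS = V_G − V_S = 3.06 − 1.76 = 1.3 V; V_DS = V_D − V_S = 5.27 − 1.76 = 3.51 V.
k_n = μ_nC_ox · (W/L) = 7.84 mA/V².
V_ov = V_GS − V_t = 1.3 − 0.393 = 0.907 V.
Since V_DS = 3.51 V ≥ V_ov = 0.907 V, the device is in saturation.
I_D = ½ k_n V_ov² (1 + λ V_DS) = 0.5 × 7.84 × 0.907² × (1 + 0.11 × 3.51) = 4.47 mA.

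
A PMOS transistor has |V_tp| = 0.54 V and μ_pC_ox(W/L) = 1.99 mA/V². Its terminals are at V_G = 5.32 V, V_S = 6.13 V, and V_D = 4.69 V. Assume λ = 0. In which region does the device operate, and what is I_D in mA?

Saturation; I_D = 0.0725 mA

V_SG = V_S − V_G = 6.13 − 5.32 = 0.81 V; V_SD = V_S − V_D = 6.13 − 4.69 = 1.44 V.
V_ov = V_SG − |V_tp| = 0.81 − 0.54 = 0.27 V.
Since V_SD = 1.44 V ≥ V_ov = 0.27 V, the device is in saturation.
I_D = ½ k_p V_ov² = 0.5 × 1.99 × 0.27² = 0.0725 mA.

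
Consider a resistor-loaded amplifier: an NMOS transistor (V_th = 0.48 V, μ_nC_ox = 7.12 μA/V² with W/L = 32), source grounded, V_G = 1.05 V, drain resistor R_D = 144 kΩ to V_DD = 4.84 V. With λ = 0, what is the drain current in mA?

I_D = 0.0312 mA

V_GS = V_G = 1.05 V, so V_ov = 1.05 − 0.48 = 0.57 V.
k_n = μ_nC_ox · (W/L) = 0.2278 mA/V².
Assume saturation: I_D = ½ k_n V_ov² = 0.5 × 0.2278 × 0.57² = 0.037 mA, giving V_DS = V_DD − I_D R_D = 4.84 − 0.037 × 144 = -0.49 V.
But -0.49 V < V_ov = 0.57 V, so the device is actually in triode.
In triode I_D = k_n[V_ov V_DS − ½ V_DS²] and I_D = (V_DD − V_DS)/R_D. Equating: 16.4 V_DS² − 19.7 V_DS + 4.84 = 0, giving V_DS = 0.344 V (the root below V_ov).
I_D = (4.84 − 0.344) / 144 = 0.0312 mA.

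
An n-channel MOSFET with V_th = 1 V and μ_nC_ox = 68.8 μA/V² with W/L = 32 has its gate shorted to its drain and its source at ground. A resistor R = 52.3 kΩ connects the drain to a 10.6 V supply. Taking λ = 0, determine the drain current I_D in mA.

With gate tied to drain, V_GS = V_DS ≥ V_GS − V_th, so the device is in saturation.
k_n = μ_nC_ox · (W/L) = 2.202 mA/V².
KCL at the drain: ½ k_n (V_GS − V_th)² = (V_DD − V_GS)/R.
Let x = V_GS − 1. Then 57.6 x² + x − 9.6 = 0, giving x = 0.4 V (positive root), so V_GS = 1.4 V.
I_D = (V_DD − V_GS)/R = (10.6 − 1.4) / 52.3 = 0.176 mA.

I_D = 0.176 mA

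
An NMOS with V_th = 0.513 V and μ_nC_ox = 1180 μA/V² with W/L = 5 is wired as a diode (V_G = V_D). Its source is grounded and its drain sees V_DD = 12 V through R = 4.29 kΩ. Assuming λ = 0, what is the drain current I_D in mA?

With gate tied to drain, V_GS = V_DS ≥ V_GS − V_th, so the device is in saturation.
k_n = μ_nC_ox · (W/L) = 5.9 mA/V².
KCL at the drain: ½ k_n (V_GS − V_th)² = (V_DD − V_GS)/R.
Let x = V_GS − 0.513. Then 12.7 x² + x − 11.49 = 0, giving x = 0.914 V (positive root), so V_GS = 1.43 V.
I_D = (V_DD − V_GS)/R = (12 − 1.43) / 4.29 = 2.46 mA.

I_D = 2.46 mA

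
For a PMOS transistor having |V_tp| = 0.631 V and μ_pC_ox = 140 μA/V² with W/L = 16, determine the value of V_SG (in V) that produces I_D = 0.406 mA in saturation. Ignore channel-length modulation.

V_SG = 1.23 V

k_p = μ_pC_ox · (W/L) = 2.24 mA/V².
In saturation I_D = ½ k_p (V_SG − |V_tp|)², so V_SG − |V_tp| = √(2 I_D / k_p) = √(2 × 0.406 / 2.24) = 0.602 V.
V_SG = 0.631 + 0.602 = 1.23 V.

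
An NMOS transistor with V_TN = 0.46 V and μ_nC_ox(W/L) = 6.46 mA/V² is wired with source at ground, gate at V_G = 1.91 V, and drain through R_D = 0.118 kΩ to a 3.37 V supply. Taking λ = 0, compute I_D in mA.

V_GS = V_G = 1.91 V, so V_ov = 1.91 − 0.46 = 1.45 V.
Assume saturation: I_D = ½ k_n V_ov² = 0.5 × 6.46 × 1.45² = 6.79 mA, giving V_DS = V_DD − I_D R_D = 3.37 − 6.79 × 0.118 = 2.57 V.
V_DS = 2.57 V ≥ V_ov = 1.45 V, confirming saturation.

I_D = 6.79 mA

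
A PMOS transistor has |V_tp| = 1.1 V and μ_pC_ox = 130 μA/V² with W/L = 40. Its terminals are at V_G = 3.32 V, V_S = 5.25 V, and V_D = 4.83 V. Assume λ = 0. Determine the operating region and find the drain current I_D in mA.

V_SG = V_S − V_G = 5.25 − 3.32 = 1.93 V; V_SD = V_S − V_D = 5.25 − 4.83 = 0.42 V.
k_p = μ_pC_ox · (W/L) = 5.2 mA/V².
V_ov = V_SG − |V_tp| = 1.93 − 1.1 = 0.83 V.
Since V_SD = 0.42 V < V_ov = 0.83 V, the device is in the triode region.
I_D = k_p [V_ov · V_SD − ½ V_SD²] = 5.2 × [0.83 × 0.42 − 0.5 × 0.42²] = 1.35 mA.

Triode; I_D = 1.35 mA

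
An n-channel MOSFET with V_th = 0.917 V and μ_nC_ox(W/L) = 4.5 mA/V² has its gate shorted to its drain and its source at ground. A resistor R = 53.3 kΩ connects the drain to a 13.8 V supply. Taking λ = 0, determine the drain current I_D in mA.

With gate tied to drain, V_GS = V_DS ≥ V_GS − V_th, so the device is in saturation.
KCL at the drain: ½ k_n (V_GS − V_th)² = (V_DD − V_GS)/R.
Let x = V_GS − 0.917. Then 120 x² + x − 12.88 = 0, giving x = 0.324 V (positive root), so V_GS = 1.24 V.
I_D = (V_DD − V_GS)/R = (13.8 − 1.24) / 53.3 = 0.236 mA.

I_D = 0.236 mA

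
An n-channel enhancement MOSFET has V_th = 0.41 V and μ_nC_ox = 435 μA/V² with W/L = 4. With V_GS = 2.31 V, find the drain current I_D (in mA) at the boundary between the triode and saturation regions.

At the boundary V_DS = V_ov = V_GS − V_th = 2.31 − 0.41 = 1.9 V.
k_n = μ_nC_ox · (W/L) = 1.74 mA/V².
I_D = ½ k_n V_ov² = 0.5 × 1.74 × 1.9² = 3.14 mA.

I_D = 3.14 mA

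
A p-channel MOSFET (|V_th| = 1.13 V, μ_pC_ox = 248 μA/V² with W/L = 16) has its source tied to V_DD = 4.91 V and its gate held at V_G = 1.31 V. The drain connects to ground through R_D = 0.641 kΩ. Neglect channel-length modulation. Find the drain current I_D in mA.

I_D = 6.44 mA

V_SG = V_DD − V_G = 4.91 − 1.31 = 3.6 V, so V_ov = 3.6 − 1.13 = 2.47 V.
k_p = μ_pC_ox · (W/L) = 3.968 mA/V².
Assume saturation: I_D = ½ k_p V_ov² = 0.5 × 3.968 × 2.47² = 12.1 mA, giving V_SD = V_DD − I_D R_D = 4.91 − 12.1 × 0.641 = -2.85 V.
But -2.85 V < V_ov = 2.47 V, so the device is actually in triode.
In triode I_D = k_p[V_ov V_SD − ½ V_SD²] and I_D = (V_DD − V_SD)/R_D. Equating: 1.27 V_SD² − 7.282 V_SD + 4.91 = 0, giving V_SD = 0.781 V (the root below V_ov).
I_D = (4.91 − 0.781) / 0.641 = 6.44 mA.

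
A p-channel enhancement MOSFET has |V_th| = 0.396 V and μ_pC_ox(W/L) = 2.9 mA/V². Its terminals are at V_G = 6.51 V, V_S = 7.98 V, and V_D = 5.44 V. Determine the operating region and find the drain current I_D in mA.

V_SG = V_S − V_G = 7.98 − 6.51 = 1.47 V; V_SD = V_S − V_D = 7.98 − 5.44 = 2.54 V.
V_ov = V_SG − |V_th| = 1.47 − 0.396 = 1.07 V.
Since V_SD = 2.54 V ≥ V_ov = 1.07 V, the device is in saturation.
I_D = ½ k_p V_ov² = 0.5 × 2.9 × 1.07² = 1.67 mA.

Saturation; I_D = 1.67 mA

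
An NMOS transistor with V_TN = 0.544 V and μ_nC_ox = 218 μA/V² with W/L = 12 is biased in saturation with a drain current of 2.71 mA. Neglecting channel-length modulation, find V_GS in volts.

V_GS = 1.98 V

k_n = μ_nC_ox · (W/L) = 2.616 mA/V².
In saturation I_D = ½ k_n (V_GS − V_TN)², so V_GS − V_TN = √(2 I_D / k_n) = √(2 × 2.71 / 2.616) = 1.44 V.
V_GS = 0.544 + 1.44 = 1.98 V.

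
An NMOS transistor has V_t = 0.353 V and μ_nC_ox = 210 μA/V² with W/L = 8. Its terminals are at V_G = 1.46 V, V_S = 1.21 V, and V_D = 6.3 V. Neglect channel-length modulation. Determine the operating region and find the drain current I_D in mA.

Cutoff; I_D = 0 mA

V_GS = V_G − V_S = 1.46 − 1.21 = 0.25 V; V_DS = V_D − V_S = 6.3 − 1.21 = 5.09 V.
V_GS = 0.25 V < V_t = 0.353 V, so the transistor is in cutoff.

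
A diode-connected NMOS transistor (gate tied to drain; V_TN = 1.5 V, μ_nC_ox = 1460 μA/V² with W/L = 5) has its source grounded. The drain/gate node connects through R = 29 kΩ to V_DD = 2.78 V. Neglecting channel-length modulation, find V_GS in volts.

With gate tied to drain, V_GS = V_DS ≥ V_GS − V_TN, so the device is in saturation.
k_n = μ_nC_ox · (W/L) = 7.3 mA/V².
KCL at the drain: ½ k_n (V_GS − V_TN)² = (V_DD − V_GS)/R.
Let x = V_GS − 1.5. Then 106 x² + x − 1.28 = 0, giving x = 0.105 V (positive root), so V_GS = 1.61 V.
I_D = (V_DD − V_GS)/R = (2.78 − 1.61) / 29 = 0.0405 mA.

V_GS = 1.61 V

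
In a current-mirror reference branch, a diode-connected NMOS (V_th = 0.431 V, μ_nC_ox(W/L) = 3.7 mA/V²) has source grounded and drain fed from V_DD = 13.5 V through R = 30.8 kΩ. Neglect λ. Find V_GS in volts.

With gate tied to drain, V_GS = V_DS ≥ V_GS − V_th, so the device is in saturation.
KCL at the drain: ½ k_n (V_GS − V_th)² = (V_DD − V_GS)/R.
Let x = V_GS − 0.431. Then 57 x² + x − 13.07 = 0, giving x = 0.47 V (positive root), so V_GS = 0.901 V.
I_D = (V_DD − V_GS)/R = (13.5 − 0.901) / 30.8 = 0.409 mA.

V_GS = 0.901 V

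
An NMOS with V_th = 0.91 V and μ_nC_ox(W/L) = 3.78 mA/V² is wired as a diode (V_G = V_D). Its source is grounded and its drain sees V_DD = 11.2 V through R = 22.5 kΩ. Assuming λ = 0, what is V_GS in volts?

V_GS = 1.39 V

With gate tied to drain, V_GS = V_DS ≥ V_GS − V_th, so the device is in saturation.
KCL at the drain: ½ k_n (V_GS − V_th)² = (V_DD − V_GS)/R.
Let x = V_GS − 0.91. Then 42.5 x² + x − 10.29 = 0, giving x = 0.48 V (positive root), so V_GS = 1.39 V.
I_D = (V_DD − V_GS)/R = (11.2 − 1.39) / 22.5 = 0.436 mA.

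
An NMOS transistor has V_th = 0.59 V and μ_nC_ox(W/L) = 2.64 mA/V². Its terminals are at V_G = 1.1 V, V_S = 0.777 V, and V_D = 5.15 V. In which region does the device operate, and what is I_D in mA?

Cutoff; I_D = 0 mA

V_GS = V_G − V_S = 1.1 − 0.777 = 0.323 V; V_DS = V_D − V_S = 5.15 − 0.777 = 4.37 V.
V_GS = 0.323 V < V_th = 0.59 V, so the transistor is in cutoff.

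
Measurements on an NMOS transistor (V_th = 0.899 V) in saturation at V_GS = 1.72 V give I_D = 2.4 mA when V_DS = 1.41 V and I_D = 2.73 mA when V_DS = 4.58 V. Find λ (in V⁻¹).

λ = 0.0462 V⁻¹

With V_GS fixed, I_D ∝ (1 + λ V_DS) in saturation, so I_D2/I_D1 = (1 + λ V_DS2)/(1 + λ V_DS1).
2.73/2.4 = 1.137 = (1 + 4.58 λ)/(1 + 1.41 λ).
Solving: λ (I_D1 V_DS2 − I_D2 V_DS1) = I_D2 − I_D1, so λ = (2.73 − 2.4) / (2.4 × 4.58 − 2.73 × 1.41) = 0.33 / 7.14 = 0.0462 V⁻¹.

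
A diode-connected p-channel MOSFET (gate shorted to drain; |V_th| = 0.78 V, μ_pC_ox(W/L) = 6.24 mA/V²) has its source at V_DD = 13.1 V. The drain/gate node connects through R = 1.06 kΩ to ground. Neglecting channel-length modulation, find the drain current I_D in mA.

I_D = 9.94 mA

With gate tied to drain, V_SG = V_SD ≥ V_SG − |V_th|, so the device is in saturation.
KCL at the drain: ½ k_p (V_SG − |V_th|)² = (V_DD − V_SG)/R.
Let x = V_SG − 0.78. Then 3.31 x² + x − 12.32 = 0, giving x = 1.78 V (positive root), so V_SG = 2.56 V.
I_D = (V_DD − V_SG)/R = (13.1 − 2.56) / 1.06 = 9.94 mA.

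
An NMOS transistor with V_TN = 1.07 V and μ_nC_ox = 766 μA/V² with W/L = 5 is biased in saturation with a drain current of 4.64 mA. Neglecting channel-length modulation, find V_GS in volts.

k_n = μ_nC_ox · (W/L) = 3.83 mA/V².
In saturation I_D = ½ k_n (V_GS − V_TN)², so V_GS − V_TN = √(2 I_D / k_n) = √(2 × 4.64 / 3.83) = 1.56 V.
V_GS = 1.07 + 1.56 = 2.63 V.

V_GS = 2.63 V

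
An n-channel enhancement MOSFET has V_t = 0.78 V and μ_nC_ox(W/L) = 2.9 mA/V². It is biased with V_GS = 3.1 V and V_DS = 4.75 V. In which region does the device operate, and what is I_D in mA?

V_ov = V_GS − V_t = 3.1 − 0.78 = 2.32 V.
Since V_DS = 4.75 V ≥ V_ov = 2.32 V, the device is in saturation.
I_D = ½ k_n V_ov² = 0.5 × 2.9 × 2.32² = 7.8 mA.

Saturation; I_D = 7.80 mA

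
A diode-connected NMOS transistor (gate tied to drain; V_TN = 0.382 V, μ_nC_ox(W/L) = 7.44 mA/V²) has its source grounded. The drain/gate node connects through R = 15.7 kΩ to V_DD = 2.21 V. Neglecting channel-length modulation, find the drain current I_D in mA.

With gate tied to drain, V_GS = V_DS ≥ V_GS − V_TN, so the device is in saturation.
KCL at the drain: ½ k_n (V_GS − V_TN)² = (V_DD − V_GS)/R.
Let x = V_GS − 0.382. Then 58.4 x² + x − 1.828 = 0, giving x = 0.169 V (positive root), so V_GS = 0.551 V.
I_D = (V_DD − V_GS)/R = (2.21 − 0.551) / 15.7 = 0.106 mA.

I_D = 0.106 mA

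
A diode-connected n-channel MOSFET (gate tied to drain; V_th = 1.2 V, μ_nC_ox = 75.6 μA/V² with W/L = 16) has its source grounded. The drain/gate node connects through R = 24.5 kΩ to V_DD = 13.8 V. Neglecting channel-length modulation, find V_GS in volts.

With gate tied to drain, V_GS = V_DS ≥ V_GS − V_th, so the device is in saturation.
k_n = μ_nC_ox · (W/L) = 1.21 mA/V².
KCL at the drain: ½ k_n (V_GS − V_th)² = (V_DD − V_GS)/R.
Let x = V_GS − 1.2. Then 14.8 x² + x − 12.6 = 0, giving x = 0.889 V (positive root), so V_GS = 2.09 V.
I_D = (V_DD − V_GS)/R = (13.8 − 2.09) / 24.5 = 0.478 mA.

V_GS = 2.09 V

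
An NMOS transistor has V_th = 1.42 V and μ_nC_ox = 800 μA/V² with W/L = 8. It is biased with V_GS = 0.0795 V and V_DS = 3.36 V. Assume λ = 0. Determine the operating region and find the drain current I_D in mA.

Cutoff; I_D = 0 mA

V_GS = 0.0795 V < V_th = 1.42 V, so the transistor is in cutoff.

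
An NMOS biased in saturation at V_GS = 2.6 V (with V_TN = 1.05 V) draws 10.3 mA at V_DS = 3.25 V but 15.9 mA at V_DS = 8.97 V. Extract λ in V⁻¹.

λ = 0.138 V⁻¹

With V_GS fixed, I_D ∝ (1 + λ V_DS) in saturation, so I_D2/I_D1 = (1 + λ V_DS2)/(1 + λ V_DS1).
15.9/10.3 = 1.544 = (1 + 8.97 λ)/(1 + 3.25 λ).
Solving: λ (I_D1 V_DS2 − I_D2 V_DS1) = I_D2 − I_D1, so λ = (15.9 − 10.3) / (10.3 × 8.97 − 15.9 × 3.25) = 5.6 / 40.7 = 0.138 V⁻¹.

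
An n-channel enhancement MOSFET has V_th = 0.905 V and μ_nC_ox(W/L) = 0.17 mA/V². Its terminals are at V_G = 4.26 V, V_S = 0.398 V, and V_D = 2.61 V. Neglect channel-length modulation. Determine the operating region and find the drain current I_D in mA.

Triode; I_D = 0.696 mA

V_GS = V_G − V_S = 4.26 − 0.398 = 3.86 V; V_DS = V_D − V_S = 2.61 − 0.398 = 2.21 V.
V_ov = V_GS − V_th = 3.86 − 0.905 = 2.96 V.
Since V_DS = 2.21 V < V_ov = 2.96 V, the device is in the triode region.
I_D = k_n [V_ov · V_DS − ½ V_DS²] = 0.17 × [2.96 × 2.21 − 0.5 × 2.21²] = 0.696 mA.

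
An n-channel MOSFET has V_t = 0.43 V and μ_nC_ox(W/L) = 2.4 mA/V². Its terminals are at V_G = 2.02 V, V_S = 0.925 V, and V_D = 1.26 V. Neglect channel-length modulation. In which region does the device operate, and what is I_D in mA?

Triode; I_D = 0.400 mA

V_GS = V_G − V_S = 2.02 − 0.925 = 1.09 V; V_DS = V_D − V_S = 1.26 − 0.925 = 0.335 V.
V_ov = V_GS − V_t = 1.09 − 0.43 = 0.665 V.
Since V_DS = 0.335 V < V_ov = 0.665 V, the device is in the triode region.
I_D = k_n [V_ov · V_DS − ½ V_DS²] = 2.4 × [0.665 × 0.335 − 0.5 × 0.335²] = 0.4 mA.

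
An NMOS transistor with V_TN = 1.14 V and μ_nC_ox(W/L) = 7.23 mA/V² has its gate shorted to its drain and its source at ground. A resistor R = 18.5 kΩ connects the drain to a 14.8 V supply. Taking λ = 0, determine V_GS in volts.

With gate tied to drain, V_GS = V_DS ≥ V_GS − V_TN, so the device is in saturation.
KCL at the drain: ½ k_n (V_GS − V_TN)² = (V_DD − V_GS)/R.
Let x = V_GS − 1.14. Then 66.9 x² + x − 13.66 = 0, giving x = 0.445 V (positive root), so V_GS = 1.58 V.
I_D = (V_DD − V_GS)/R = (14.8 − 1.58) / 18.5 = 0.714 mA.

V_GS = 1.58 V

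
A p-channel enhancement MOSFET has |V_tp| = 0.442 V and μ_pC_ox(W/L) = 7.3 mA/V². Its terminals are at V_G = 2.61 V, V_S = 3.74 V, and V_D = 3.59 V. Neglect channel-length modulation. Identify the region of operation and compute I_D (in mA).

Triode; I_D = 0.671 mA

V_SG = V_S − V_G = 3.74 − 2.61 = 1.13 V; V_SD = V_S − V_D = 3.74 − 3.59 = 0.15 V.
V_ov = V_SG − |V_tp| = 1.13 − 0.442 = 0.688 V.
Since V_SD = 0.15 V < V_ov = 0.688 V, the device is in the triode region.
I_D = k_p [V_ov · V_SD − ½ V_SD²] = 7.3 × [0.688 × 0.15 − 0.5 × 0.15²] = 0.671 mA.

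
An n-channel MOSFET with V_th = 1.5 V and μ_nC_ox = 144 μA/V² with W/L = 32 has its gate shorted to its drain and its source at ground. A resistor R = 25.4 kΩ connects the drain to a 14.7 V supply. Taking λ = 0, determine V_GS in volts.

V_GS = 1.97 V

With gate tied to drain, V_GS = V_DS ≥ V_GS − V_th, so the device is in saturation.
k_n = μ_nC_ox · (W/L) = 4.608 mA/V².
KCL at the drain: ½ k_n (V_GS − V_th)² = (V_DD − V_GS)/R.
Let x = V_GS − 1.5. Then 58.5 x² + x − 13.2 = 0, giving x = 0.466 V (positive root), so V_GS = 1.97 V.
I_D = (V_DD − V_GS)/R = (14.7 − 1.97) / 25.4 = 0.501 mA.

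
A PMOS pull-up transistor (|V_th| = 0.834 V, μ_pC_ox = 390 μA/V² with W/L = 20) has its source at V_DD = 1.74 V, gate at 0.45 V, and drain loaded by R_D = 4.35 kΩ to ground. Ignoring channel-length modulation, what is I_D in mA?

I_D = 0.372 mA

V_SG = V_DD − V_G = 1.74 − 0.45 = 1.29 V, so V_ov = 1.29 − 0.834 = 0.456 V.
k_p = μ_pC_ox · (W/L) = 7.8 mA/V².
Assume saturation: I_D = ½ k_p V_ov² = 0.5 × 7.8 × 0.456² = 0.811 mA, giving V_SD = V_DD − I_D R_D = 1.74 − 0.811 × 4.35 = -1.79 V.
But -1.79 V < V_ov = 0.456 V, so the device is actually in triode.
In triode I_D = k_p[V_ov V_SD − ½ V_SD²] and I_D = (V_DD − V_SD)/R_D. Equating: 17 V_SD² − 16.47 V_SD + 1.74 = 0, giving V_SD = 0.121 V (the root below V_ov).
I_D = (1.74 − 0.121) / 4.35 = 0.372 mA.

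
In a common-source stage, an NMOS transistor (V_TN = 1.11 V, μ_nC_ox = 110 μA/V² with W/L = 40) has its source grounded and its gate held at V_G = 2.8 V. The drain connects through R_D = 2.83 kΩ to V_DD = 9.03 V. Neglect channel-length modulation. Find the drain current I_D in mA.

V_GS = V_G = 2.8 V, so V_ov = 2.8 − 1.11 = 1.69 V.
k_n = μ_nC_ox · (W/L) = 4.4 mA/V².
Assume saturation: I_D = ½ k_n V_ov² = 0.5 × 4.4 × 1.69² = 6.28 mA, giving V_DS = V_DD − I_D R_D = 9.03 − 6.28 × 2.83 = -8.75 V.
But -8.75 V < V_ov = 1.69 V, so the device is actually in triode.
In triode I_D = k_n[V_ov V_DS − ½ V_DS²] and I_D = (V_DD − V_DS)/R_D. Equating: 6.23 V_DS² − 22.04 V_DS + 9.03 = 0, giving V_DS = 0.473 V (the root below V_ov).
I_D = (9.03 − 0.473) / 2.83 = 3.02 mA.

I_D = 3.02 mA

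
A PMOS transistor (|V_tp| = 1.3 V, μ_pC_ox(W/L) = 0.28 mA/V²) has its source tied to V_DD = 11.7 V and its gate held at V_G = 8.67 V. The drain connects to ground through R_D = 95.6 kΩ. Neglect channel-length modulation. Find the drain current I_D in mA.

V_SG = V_DD − V_G = 11.7 − 8.67 = 3.03 V, so V_ov = 3.03 − 1.3 = 1.73 V.
Assume saturation: I_D = ½ k_p V_ov² = 0.5 × 0.28 × 1.73² = 0.419 mA, giving V_SD = V_DD − I_D R_D = 11.7 − 0.419 × 95.6 = -28.4 V.
But -28.4 V < V_ov = 1.73 V, so the device is actually in triode.
In triode I_D = k_p[V_ov V_SD − ½ V_SD²] and I_D = (V_DD − V_SD)/R_D. Equating: 13.4 V_SD² − 47.31 V_SD + 11.7 = 0, giving V_SD = 0.268 V (the root below V_ov).
I_D = (11.7 − 0.268) / 95.6 = 0.12 mA.

I_D = 0.120 mA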